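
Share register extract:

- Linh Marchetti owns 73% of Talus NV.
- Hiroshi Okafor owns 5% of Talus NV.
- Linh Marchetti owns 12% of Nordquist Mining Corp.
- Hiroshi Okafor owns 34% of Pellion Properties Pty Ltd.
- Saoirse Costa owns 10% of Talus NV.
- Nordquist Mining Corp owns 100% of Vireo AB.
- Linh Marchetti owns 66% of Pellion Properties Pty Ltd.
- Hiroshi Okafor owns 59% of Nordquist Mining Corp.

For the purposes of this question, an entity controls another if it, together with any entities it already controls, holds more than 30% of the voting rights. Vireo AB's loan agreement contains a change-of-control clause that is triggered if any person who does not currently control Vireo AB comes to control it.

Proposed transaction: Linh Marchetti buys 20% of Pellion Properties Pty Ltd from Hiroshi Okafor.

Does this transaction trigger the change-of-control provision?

No

The purchase adds only to Linh's holdings (Hiroshi's stake shrinks), so Linh is the only person who could newly come to control Vireo.
Linh holds 66% of Pellion, so Linh controls Pellion.
Linh holds 73% of Talus, so Linh controls Talus.
Neither Linh nor any entity Linh controls holds any voting interest in Vireo.
So before the transaction, Linh does not control Vireo.
After the purchase, Linh's direct stake in Pellion rises to 66% + 20% = 86%, and Hiroshi's stake falls to 14%.
Linh holds 86% of Pellion, so Linh controls Pellion.
After the transaction, neither Linh nor any entity Linh controls holds a voting interest in Vireo, so Linh still does not control it.
No new person acquires control, so the clause is not triggered.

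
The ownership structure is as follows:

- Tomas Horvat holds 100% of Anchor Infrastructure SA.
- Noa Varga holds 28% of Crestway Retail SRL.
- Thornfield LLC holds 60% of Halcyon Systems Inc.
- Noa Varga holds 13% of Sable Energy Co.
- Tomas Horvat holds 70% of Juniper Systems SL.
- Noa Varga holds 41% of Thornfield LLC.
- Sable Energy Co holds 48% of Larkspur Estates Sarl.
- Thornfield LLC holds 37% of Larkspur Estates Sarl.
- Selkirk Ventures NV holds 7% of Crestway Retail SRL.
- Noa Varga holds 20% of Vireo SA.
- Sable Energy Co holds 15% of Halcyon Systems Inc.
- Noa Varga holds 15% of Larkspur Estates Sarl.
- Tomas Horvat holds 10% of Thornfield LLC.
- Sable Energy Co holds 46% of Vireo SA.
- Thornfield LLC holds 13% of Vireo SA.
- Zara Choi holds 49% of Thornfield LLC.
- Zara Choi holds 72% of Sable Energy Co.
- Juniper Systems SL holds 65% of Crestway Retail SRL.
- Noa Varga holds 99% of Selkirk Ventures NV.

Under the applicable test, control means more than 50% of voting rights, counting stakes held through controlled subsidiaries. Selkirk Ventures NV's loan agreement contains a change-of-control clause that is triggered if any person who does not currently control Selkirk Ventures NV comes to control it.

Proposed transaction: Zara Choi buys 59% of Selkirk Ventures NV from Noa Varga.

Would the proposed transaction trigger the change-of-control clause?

Yes

The purchase adds only to Zara's holdings (Noa's stake shrinks), so Zara is the only person who could newly come to control Selkirk.
Zara holds 72% of Sable, so Zara controls Sable.
Neither Zara nor any entity Zara controls holds any voting interest in Selkirk.
So before the transaction, Zara does not control Selkirk.
After the purchase, Zara holds 59% of Selkirk directly, and Noa's stake falls to 40%.
Zara holds 59% of Selkirk, so Zara controls Selkirk.
Zara did not control Selkirk before and does after, so the clause is triggered.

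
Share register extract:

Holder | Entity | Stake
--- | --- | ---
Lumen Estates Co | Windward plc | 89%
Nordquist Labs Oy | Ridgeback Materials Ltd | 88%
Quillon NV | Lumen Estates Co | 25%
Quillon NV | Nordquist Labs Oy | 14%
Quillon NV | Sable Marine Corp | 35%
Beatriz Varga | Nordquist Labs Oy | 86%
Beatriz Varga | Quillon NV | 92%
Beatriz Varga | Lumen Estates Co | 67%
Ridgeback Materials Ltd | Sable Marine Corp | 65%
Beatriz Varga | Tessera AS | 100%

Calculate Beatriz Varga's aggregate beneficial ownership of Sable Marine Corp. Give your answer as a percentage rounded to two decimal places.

Beatriz reaches Sable along 3 paths.
Via Quillon: 92% × 35% = 32.2%.
Via Quillon → Nordquist → Ridgeback: 92% × 14% × 88% × 65% = 7.36736%.
Via Nordquist → Ridgeback: 86% × 88% × 65% = 49.192%.
Total: 32.2% + 7.36736% + 49.192% = 88.75936%.
Rounded: 88.76%.

88.76%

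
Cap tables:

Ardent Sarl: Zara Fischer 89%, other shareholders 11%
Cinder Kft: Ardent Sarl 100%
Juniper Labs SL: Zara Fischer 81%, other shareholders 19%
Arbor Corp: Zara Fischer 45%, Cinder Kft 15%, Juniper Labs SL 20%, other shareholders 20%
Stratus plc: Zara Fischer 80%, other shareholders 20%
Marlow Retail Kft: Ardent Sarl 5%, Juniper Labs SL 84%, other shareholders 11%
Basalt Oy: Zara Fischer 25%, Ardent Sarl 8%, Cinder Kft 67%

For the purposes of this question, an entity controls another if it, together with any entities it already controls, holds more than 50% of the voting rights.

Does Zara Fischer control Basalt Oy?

Zara holds 89% of Ardent, so Zara controls Ardent.
Ardent holds 100% of Cinder, so Zara controls Cinder.
Zara and Ardent and Cinder together hold 25% + 8% + 67% = 100% of Basalt, so Zara controls Basalt.

Yes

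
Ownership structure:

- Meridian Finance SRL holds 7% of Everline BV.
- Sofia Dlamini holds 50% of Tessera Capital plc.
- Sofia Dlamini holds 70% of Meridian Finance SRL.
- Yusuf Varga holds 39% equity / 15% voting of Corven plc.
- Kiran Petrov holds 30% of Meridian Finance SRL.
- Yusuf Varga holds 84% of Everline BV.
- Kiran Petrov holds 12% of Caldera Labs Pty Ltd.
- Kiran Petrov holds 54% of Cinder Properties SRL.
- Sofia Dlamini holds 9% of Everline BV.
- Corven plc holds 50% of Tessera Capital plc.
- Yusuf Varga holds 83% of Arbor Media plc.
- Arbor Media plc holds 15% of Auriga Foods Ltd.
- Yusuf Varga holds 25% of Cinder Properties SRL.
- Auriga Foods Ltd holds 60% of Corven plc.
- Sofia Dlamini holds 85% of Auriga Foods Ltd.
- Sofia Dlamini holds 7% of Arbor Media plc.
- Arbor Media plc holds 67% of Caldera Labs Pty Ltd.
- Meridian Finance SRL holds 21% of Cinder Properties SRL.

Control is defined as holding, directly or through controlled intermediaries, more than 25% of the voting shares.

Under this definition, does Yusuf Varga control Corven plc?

No

Yusuf holds 83% of Arbor, so Yusuf controls Arbor.
Yusuf holds 84% of Everline, so Yusuf controls Everline.
Arbor holds 67% of Caldera, so Yusuf controls Caldera.
In Corven, Yusuf's side holds only 15%, not > 25%.
So Yusuf does not control Corven.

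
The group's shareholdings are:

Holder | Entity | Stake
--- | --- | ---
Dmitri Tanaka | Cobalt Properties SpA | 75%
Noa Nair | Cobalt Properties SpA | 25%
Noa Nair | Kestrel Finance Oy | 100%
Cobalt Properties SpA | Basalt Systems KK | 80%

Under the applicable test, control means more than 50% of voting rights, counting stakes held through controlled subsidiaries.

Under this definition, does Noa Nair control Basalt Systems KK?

Noa holds 100% of Kestrel, so Noa controls Kestrel.
Neither Noa nor any entity Noa controls holds any voting interest in Basalt.
So Noa does not control Basalt.

No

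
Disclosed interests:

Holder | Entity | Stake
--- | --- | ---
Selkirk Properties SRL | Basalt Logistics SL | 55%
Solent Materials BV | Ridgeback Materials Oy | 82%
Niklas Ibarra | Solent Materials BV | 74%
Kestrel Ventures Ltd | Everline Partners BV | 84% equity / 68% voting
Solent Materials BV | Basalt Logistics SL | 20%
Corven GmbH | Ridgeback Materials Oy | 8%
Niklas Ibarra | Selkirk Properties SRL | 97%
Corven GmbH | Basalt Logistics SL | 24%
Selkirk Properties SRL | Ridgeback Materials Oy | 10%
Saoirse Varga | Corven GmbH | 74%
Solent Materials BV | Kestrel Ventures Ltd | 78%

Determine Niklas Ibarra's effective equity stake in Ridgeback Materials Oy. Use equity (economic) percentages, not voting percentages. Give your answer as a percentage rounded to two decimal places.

70.38%

Niklas reaches Ridgeback along 2 paths.
Via Solent: 74% × 82% = 60.68%.
Via Selkirk: 97% × 10% = 9.7%.
Total: 60.68% + 9.7% = 70.38%.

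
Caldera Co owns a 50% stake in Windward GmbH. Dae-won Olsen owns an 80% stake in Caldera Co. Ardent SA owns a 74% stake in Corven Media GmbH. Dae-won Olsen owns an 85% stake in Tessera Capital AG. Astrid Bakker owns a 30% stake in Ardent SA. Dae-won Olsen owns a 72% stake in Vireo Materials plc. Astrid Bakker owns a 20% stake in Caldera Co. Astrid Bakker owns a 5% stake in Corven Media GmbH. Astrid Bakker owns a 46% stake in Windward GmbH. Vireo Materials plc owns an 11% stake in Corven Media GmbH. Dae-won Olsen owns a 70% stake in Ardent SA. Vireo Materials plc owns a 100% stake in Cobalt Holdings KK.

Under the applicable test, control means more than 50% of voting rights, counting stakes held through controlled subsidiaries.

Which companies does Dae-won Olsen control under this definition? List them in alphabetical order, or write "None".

Ardent SA, Caldera Co, Cobalt Holdings KK, Corven Media GmbH, Tessera Capital AG, Vireo Materials plc

Dae-won holds 72% of Vireo, so Dae-won controls Vireo.
Dae-won holds 70% of Ardent, so Dae-won controls Ardent.
Dae-won holds 80% of Caldera, so Dae-won controls Caldera.
Ardent and Vireo together hold 74% + 11% = 85% of Corven, so Dae-won controls Corven.
Dae-won holds 85% of Tessera, so Dae-won controls Tessera.
Vireo holds 100% of Cobalt, so Dae-won controls Cobalt.
No other company's threshold is met.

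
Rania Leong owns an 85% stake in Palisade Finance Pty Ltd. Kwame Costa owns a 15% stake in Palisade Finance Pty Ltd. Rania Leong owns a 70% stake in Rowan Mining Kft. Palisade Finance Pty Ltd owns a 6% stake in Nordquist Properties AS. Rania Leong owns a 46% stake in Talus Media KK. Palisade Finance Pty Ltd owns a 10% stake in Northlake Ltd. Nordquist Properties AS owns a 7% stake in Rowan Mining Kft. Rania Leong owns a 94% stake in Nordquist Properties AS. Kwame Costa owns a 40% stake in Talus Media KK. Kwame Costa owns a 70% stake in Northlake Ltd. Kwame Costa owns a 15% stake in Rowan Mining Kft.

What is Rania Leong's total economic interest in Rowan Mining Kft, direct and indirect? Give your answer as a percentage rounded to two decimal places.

76.94%

Rania reaches Rowan along 3 paths.
Via Palisade → Nordquist: 85% × 6% × 7% = 0.357%.
Via Nordquist: 94% × 7% = 6.58%.
Direct stake: 70% = 70%.
Total: 0.357% + 6.58% + 70% = 76.937%.
Rounded: 76.94%.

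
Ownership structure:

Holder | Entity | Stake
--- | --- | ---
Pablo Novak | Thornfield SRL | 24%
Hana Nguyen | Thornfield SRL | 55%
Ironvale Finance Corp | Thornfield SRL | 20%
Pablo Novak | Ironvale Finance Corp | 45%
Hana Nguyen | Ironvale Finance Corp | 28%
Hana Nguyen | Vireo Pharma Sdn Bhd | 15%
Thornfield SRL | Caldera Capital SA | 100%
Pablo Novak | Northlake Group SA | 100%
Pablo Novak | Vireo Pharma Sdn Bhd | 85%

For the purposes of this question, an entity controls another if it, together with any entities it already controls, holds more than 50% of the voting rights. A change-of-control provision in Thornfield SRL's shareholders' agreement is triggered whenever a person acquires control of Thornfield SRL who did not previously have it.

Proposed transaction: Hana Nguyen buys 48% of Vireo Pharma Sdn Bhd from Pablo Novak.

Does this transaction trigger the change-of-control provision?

No

The purchase adds only to Hana's holdings (Pablo's stake shrinks), so Hana is the only person who could newly come to control Thornfield.
Hana holds 55% of Thornfield, so Hana controls Thornfield.
So Hana already controls Thornfield before the transaction.
After the purchase, Hana's direct stake in Vireo rises to 15% + 48% = 63%, and Pablo's stake falls to 37%.
Hana controlled Thornfield already, so this is not a new person acquiring control; every other person's position is unchanged or reduced.
No new person acquires control, so the clause is not triggered.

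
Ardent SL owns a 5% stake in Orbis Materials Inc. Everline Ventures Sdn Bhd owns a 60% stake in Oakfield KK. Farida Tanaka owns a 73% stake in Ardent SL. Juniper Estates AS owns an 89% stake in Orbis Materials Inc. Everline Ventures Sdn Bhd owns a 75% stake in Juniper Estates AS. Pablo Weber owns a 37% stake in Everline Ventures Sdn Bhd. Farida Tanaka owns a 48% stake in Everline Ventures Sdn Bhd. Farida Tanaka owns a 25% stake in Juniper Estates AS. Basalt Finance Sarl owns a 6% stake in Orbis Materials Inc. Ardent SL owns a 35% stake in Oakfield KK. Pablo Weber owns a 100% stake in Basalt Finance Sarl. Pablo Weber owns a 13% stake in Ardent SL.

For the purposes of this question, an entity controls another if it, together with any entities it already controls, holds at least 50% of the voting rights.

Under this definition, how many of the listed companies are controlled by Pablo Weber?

1

Pablo holds 100% of Basalt, so Pablo controls Basalt.
No other company's threshold is met.
Pablo controls 1 company.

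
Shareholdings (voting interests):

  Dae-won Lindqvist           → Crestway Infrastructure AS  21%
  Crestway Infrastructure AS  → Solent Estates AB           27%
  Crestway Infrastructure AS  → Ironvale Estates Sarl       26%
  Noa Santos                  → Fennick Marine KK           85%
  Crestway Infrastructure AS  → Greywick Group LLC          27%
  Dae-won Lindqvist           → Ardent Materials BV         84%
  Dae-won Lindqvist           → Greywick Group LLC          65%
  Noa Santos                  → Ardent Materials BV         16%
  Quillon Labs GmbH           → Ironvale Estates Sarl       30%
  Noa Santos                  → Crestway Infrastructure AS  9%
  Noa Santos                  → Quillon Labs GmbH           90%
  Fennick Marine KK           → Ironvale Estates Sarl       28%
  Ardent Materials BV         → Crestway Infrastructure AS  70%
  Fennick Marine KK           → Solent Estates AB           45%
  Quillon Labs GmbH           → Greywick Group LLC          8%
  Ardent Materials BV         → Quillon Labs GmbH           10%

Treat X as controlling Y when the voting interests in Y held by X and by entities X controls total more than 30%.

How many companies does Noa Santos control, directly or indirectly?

4

Noa holds 90% of Quillon, so Noa controls Quillon.
Noa holds 85% of Fennick, so Noa controls Fennick.
Fennick and Quillon together hold 28% + 30% = 58% of Ironvale, so Noa controls Ironvale.
Fennick holds 45% of Solent, so Noa controls Solent.
No other company's threshold is met.
Noa controls 4 companies.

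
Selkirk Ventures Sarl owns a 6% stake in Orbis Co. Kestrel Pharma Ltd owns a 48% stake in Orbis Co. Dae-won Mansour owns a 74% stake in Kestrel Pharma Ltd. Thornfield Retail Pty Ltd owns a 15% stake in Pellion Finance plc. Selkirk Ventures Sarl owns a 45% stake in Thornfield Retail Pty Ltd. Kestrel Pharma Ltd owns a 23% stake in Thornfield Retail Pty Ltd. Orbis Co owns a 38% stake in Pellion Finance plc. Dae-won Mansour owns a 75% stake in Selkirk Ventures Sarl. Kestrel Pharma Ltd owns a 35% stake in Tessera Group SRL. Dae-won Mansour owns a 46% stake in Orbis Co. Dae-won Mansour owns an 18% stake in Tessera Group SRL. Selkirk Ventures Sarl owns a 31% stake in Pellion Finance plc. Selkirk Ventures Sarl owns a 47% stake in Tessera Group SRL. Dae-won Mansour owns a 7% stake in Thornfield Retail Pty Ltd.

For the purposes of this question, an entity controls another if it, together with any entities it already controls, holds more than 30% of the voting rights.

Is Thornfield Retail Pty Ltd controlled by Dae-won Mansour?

Dae-won holds 74% of Kestrel, so Dae-won controls Kestrel.
Dae-won holds 75% of Selkirk, so Dae-won controls Selkirk.
Kestrel and Selkirk and Dae-won together hold 23% + 45% + 7% = 75% of Thornfield, so Dae-won controls Thornfield.

Yes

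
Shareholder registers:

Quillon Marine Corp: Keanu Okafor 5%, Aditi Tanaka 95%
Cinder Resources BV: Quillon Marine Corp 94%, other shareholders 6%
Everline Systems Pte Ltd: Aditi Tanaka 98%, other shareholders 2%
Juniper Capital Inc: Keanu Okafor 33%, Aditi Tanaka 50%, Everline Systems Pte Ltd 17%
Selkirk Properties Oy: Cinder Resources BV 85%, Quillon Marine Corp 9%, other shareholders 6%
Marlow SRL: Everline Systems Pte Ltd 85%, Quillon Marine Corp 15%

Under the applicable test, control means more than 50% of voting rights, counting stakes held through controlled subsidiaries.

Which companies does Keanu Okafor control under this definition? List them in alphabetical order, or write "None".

Keanu's largest direct stake is 33% in Juniper, which does not meet the threshold.

None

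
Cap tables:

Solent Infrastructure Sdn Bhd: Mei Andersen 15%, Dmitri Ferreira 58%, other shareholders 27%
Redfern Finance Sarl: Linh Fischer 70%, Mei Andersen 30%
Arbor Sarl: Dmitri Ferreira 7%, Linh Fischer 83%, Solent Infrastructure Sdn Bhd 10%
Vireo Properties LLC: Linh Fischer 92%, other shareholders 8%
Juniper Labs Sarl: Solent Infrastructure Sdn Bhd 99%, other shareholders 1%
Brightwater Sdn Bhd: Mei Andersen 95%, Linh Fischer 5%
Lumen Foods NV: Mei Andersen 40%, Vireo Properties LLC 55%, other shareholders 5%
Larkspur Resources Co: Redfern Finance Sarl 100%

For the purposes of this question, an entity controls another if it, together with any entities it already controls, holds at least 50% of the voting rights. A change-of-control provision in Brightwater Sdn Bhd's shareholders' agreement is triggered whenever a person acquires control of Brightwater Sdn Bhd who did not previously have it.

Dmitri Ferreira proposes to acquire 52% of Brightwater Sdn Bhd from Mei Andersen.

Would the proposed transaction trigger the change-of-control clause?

Yes

The purchase adds only to Dmitri's holdings (Mei's stake shrinks), so Dmitri is the only person who could newly come to control Brightwater.
Dmitri holds 58% of Solent, so Dmitri controls Solent.
Solent holds 99% of Juniper, so Dmitri controls Juniper.
Neither Dmitri nor any entity Dmitri controls holds any voting interest in Brightwater.
So before the transaction, Dmitri does not control Brightwater.
After the purchase, Dmitri holds 52% of Brightwater directly, and Mei's stake falls to 43%.
Dmitri holds 52% of Brightwater, so Dmitri controls Brightwater.
Dmitri did not control Brightwater before and does after, so the clause is triggered.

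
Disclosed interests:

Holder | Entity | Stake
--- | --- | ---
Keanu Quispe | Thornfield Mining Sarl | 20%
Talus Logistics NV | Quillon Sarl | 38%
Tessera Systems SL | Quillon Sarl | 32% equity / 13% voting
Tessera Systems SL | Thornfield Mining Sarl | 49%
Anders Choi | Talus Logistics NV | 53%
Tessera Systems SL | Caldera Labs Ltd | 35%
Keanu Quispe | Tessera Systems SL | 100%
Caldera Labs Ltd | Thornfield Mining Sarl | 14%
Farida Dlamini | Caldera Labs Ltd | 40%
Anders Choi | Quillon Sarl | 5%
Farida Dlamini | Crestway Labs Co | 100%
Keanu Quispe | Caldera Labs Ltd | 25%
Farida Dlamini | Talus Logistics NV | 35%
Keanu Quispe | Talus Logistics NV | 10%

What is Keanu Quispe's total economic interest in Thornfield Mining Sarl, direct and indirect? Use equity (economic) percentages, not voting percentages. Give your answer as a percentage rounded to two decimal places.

77.40%

Keanu reaches Thornfield along 4 paths.
Via Caldera: 25% × 14% = 3.5%.
Via Tessera → Caldera: 100% × 35% × 14% = 4.9%.
Via Tessera: 100% × 49% = 49%.
Direct stake: 20% = 20%.
Total: 3.5% + 4.9% + 49% + 20% = 77.4%.
Rounded: 77.40%.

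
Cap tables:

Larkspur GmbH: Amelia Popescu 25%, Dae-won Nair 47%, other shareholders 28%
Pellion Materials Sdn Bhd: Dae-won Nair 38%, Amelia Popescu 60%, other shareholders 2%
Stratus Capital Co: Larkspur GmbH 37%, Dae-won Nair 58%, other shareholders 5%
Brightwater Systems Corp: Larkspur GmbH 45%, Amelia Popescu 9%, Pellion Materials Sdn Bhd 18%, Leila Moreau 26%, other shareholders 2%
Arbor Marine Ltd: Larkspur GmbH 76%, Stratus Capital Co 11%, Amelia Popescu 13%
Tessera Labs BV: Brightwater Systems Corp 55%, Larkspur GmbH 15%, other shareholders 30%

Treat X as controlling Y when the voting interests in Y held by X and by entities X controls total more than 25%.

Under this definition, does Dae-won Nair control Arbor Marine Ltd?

Yes

Dae-won holds 47% of Larkspur, so Dae-won controls Larkspur.
Larkspur and Dae-won together hold 37% + 58% = 95% of Stratus, so Dae-won controls Stratus.
Larkspur and Stratus together hold 76% + 11% = 87% of Arbor, so Dae-won controls Arbor.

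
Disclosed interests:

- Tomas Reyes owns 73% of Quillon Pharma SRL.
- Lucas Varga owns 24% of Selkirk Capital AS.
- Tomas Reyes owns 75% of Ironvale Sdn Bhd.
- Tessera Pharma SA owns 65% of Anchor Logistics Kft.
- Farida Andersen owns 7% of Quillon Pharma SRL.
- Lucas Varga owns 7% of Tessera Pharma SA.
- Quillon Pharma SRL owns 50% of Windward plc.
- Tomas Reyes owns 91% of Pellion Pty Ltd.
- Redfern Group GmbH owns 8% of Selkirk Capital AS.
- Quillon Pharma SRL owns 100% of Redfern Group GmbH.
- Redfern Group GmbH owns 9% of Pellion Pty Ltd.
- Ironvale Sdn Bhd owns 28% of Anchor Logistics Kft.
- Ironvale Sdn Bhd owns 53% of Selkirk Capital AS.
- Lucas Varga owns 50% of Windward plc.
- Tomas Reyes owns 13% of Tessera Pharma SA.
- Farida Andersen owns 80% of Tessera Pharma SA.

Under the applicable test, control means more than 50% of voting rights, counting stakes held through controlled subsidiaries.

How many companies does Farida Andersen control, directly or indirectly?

Farida holds 80% of Tessera, so Farida controls Tessera.
Tessera holds 65% of Anchor, so Farida controls Anchor.
No other company's threshold is met.
Farida controls 2 companies.

2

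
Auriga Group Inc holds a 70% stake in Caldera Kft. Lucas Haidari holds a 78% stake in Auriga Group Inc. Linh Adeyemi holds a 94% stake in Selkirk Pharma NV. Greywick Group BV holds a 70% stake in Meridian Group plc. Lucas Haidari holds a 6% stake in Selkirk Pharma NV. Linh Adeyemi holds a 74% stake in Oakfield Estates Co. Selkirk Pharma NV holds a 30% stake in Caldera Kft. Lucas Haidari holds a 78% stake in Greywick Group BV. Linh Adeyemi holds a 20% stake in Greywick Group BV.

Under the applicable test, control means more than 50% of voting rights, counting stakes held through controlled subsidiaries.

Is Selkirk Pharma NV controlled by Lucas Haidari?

No

Lucas holds 78% of Auriga, so Lucas controls Auriga.
Lucas holds 78% of Greywick, so Lucas controls Greywick.
Auriga holds 70% of Caldera, so Lucas controls Caldera.
Greywick holds 70% of Meridian, so Lucas controls Meridian.
In Selkirk, Lucas's side holds only 6%, not > 50%.
So Lucas does not control Selkirk.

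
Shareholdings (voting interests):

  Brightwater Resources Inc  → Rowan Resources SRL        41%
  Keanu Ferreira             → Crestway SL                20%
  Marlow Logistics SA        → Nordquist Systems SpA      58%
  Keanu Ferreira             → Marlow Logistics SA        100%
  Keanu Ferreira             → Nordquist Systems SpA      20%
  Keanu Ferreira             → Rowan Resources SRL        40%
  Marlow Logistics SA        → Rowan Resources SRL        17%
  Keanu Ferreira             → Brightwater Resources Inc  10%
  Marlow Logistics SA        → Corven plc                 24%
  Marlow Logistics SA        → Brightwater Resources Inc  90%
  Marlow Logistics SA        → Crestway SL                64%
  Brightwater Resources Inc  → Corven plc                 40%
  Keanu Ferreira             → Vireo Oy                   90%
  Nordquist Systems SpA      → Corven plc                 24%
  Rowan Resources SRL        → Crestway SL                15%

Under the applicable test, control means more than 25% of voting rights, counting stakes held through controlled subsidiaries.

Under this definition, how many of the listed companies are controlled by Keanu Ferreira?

7

Keanu holds 100% of Marlow, so Keanu controls Marlow.
Keanu holds 90% of Vireo, so Keanu controls Vireo.
Marlow and Keanu together hold 90% + 10% = 100% of Brightwater, so Keanu controls Brightwater.
Keanu and Marlow together hold 20% + 58% = 78% of Nordquist, so Keanu controls Nordquist.
Brightwater and Marlow and Keanu together hold 41% + 17% + 40% = 98% of Rowan, so Keanu controls Rowan.
Marlow and Keanu and Rowan together hold 64% + 20% + 15% = 99% of Crestway, so Keanu controls Crestway.
Brightwater and Marlow and Nordquist together hold 40% + 24% + 24% = 88% of Corven, so Keanu controls Corven.
Keanu controls 7 companies.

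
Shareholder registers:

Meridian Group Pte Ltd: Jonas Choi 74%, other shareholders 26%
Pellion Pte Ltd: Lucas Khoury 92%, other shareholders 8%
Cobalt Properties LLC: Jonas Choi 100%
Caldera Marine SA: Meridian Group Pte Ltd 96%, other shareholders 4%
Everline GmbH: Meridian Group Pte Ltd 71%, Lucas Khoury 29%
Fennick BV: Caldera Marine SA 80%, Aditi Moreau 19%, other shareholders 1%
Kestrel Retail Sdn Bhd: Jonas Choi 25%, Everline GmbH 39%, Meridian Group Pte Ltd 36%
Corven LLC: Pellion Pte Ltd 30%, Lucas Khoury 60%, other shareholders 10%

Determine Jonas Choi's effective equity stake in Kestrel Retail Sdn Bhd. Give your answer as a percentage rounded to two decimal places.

72.13%

Jonas reaches Kestrel along 3 paths.
Direct stake: 25% = 25%.
Via Meridian → Everline: 74% × 71% × 39% = 20.4906%.
Via Meridian: 74% × 36% = 26.64%.
Total: 25% + 20.4906% + 26.64% = 72.1306%.
Rounded: 72.13%.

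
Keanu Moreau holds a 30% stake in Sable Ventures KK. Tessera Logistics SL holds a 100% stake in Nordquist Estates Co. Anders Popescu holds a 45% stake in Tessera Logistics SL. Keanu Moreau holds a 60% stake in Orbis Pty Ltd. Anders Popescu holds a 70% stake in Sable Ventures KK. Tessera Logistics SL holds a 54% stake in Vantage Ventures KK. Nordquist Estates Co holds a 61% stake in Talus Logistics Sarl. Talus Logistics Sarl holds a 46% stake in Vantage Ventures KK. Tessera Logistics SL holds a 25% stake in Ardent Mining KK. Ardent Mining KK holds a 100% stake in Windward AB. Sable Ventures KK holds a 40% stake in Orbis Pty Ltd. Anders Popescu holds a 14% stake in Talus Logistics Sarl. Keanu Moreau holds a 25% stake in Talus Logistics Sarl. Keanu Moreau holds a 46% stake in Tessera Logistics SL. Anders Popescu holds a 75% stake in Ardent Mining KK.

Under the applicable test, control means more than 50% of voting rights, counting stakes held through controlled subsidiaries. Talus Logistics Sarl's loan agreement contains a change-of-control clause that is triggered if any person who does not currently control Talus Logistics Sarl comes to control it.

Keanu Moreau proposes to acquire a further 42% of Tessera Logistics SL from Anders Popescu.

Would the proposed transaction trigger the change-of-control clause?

Yes

The purchase adds only to Keanu's holdings (Anders's stake shrinks), so Keanu is the only person who could newly come to control Talus.
Keanu holds 60% of Orbis, so Keanu controls Orbis.
In Talus, Keanu's side holds only 25%, not > 50%.
So before the transaction, Keanu does not control Talus.
After the purchase, Keanu's direct stake in Tessera rises to 46% + 42% = 88%, and Anders's stake falls to 3%.
Keanu holds 88% of Tessera, so Keanu controls Tessera.
Tessera holds 100% of Nordquist, so Keanu controls Nordquist.
Nordquist and Keanu together hold 61% + 25% = 86% of Talus, so Keanu controls Talus.
Keanu did not control Talus before and does after, so the clause is triggered.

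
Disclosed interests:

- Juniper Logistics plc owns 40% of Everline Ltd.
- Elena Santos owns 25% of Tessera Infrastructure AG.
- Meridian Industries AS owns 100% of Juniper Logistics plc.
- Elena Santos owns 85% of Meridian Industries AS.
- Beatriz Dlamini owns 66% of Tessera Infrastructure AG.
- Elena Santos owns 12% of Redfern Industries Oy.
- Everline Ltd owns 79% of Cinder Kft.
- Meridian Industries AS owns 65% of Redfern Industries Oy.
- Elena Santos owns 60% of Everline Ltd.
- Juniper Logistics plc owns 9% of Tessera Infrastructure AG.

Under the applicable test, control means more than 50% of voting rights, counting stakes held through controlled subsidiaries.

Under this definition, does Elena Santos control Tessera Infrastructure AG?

No

Elena holds 85% of Meridian, so Elena controls Meridian.
Meridian holds 100% of Juniper, so Elena controls Juniper.
Juniper and Elena together hold 40% + 60% = 100% of Everline, so Elena controls Everline.
Everline holds 79% of Cinder, so Elena controls Cinder.
Meridian and Elena together hold 65% + 12% = 77% of Redfern, so Elena controls Redfern.
In Tessera, Elena's side holds only 9% + 25% = 34%, not > 50%.
So Elena does not control Tessera.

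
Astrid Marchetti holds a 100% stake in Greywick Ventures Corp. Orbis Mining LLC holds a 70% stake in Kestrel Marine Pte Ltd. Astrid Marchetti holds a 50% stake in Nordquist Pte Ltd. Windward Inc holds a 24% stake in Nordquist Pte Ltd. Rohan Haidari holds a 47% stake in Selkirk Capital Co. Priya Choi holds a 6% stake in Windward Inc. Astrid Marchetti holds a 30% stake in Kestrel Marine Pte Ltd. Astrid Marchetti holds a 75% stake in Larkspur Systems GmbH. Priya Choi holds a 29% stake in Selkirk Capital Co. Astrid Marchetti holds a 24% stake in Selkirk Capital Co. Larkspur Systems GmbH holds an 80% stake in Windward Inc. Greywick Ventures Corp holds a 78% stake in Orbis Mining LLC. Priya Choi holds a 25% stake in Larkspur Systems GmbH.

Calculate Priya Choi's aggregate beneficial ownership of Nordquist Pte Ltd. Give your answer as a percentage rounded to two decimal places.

Priya reaches Nordquist along 2 paths.
Via Windward: 6% × 24% = 1.44%.
Via Larkspur → Windward: 25% × 80% × 24% = 4.8%.
Total: 1.44% + 4.8% = 6.24%.

6.24%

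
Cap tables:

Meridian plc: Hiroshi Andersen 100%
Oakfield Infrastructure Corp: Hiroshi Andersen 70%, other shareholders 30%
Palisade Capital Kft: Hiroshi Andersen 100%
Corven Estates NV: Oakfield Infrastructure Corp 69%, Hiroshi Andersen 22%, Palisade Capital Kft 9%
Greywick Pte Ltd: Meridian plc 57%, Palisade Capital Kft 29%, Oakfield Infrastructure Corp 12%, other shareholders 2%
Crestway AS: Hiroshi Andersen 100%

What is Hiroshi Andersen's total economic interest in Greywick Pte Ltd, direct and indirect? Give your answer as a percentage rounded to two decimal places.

94.40%

Hiroshi reaches Greywick along 3 paths.
Via Meridian: 100% × 57% = 57%.
Via Palisade: 100% × 29% = 29%.
Via Oakfield: 70% × 12% = 8.4%.
Total: 57% + 29% + 8.4% = 94.4%.
Rounded: 94.40%.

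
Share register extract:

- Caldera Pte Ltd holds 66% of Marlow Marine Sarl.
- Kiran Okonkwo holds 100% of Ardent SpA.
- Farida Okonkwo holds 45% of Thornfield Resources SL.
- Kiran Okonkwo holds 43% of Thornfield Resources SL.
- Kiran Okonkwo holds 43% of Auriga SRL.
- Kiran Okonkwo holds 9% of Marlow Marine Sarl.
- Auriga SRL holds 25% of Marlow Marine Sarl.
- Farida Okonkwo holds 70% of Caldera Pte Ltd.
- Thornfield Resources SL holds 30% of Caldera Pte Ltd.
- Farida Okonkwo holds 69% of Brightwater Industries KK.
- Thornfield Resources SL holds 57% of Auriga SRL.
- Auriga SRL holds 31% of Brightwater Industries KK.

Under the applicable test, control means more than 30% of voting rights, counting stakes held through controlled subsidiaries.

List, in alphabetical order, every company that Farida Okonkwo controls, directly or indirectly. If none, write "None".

Auriga SRL, Brightwater Industries KK, Caldera Pte Ltd, Marlow Marine Sarl, Thornfield Resources SL

Farida holds 45% of Thornfield, so Farida controls Thornfield.
Thornfield holds 57% of Auriga, so Farida controls Auriga.
Thornfield and Farida together hold 30% + 70% = 100% of Caldera, so Farida controls Caldera.
Farida and Auriga together hold 69% + 31% = 100% of Brightwater, so Farida controls Brightwater.
Caldera and Auriga together hold 66% + 25% = 91% of Marlow, so Farida controls Marlow.
No other company's threshold is met.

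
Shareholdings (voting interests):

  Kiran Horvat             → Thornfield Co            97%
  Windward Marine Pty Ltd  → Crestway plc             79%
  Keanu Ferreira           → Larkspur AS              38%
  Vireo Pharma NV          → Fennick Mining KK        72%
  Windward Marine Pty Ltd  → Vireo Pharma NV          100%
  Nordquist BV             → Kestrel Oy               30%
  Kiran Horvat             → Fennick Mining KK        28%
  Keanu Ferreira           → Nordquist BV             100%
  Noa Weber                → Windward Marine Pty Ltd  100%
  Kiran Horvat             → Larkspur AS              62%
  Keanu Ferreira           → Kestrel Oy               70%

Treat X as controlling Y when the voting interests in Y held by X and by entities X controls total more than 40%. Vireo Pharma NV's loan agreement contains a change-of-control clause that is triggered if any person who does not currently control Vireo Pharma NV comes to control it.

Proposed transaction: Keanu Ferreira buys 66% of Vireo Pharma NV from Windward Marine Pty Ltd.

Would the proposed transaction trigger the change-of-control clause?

The purchase adds only to Keanu's holdings (Windward's stake shrinks), so Keanu is the only person who could newly come to control Vireo.
Keanu holds 100% of Nordquist, so Keanu controls Nordquist.
Nordquist and Keanu together hold 30% + 70% = 100% of Kestrel, so Keanu controls Kestrel.
Neither Keanu nor any entity Keanu controls holds any voting interest in Vireo.
So before the transaction, Keanu does not control Vireo.
After the purchase, Keanu holds 66% of Vireo directly, and Windward's stake falls to 34%.
Keanu holds 66% of Vireo, so Keanu controls Vireo.
Keanu did not control Vireo before and does after, so the clause is triggered.

Yes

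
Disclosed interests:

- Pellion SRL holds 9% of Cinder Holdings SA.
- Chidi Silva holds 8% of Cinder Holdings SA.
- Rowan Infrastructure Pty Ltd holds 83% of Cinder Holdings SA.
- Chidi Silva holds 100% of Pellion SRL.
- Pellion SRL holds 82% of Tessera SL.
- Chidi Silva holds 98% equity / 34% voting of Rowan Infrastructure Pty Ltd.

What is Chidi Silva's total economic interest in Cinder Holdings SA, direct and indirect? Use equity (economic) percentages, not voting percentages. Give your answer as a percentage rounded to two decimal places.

Chidi reaches Cinder along 3 paths.
Via Rowan: 98% × 83% = 81.34%.
Direct stake: 8% = 8%.
Via Pellion: 100% × 9% = 9%.
Total: 81.34% + 8% + 9% = 98.34%.

98.34%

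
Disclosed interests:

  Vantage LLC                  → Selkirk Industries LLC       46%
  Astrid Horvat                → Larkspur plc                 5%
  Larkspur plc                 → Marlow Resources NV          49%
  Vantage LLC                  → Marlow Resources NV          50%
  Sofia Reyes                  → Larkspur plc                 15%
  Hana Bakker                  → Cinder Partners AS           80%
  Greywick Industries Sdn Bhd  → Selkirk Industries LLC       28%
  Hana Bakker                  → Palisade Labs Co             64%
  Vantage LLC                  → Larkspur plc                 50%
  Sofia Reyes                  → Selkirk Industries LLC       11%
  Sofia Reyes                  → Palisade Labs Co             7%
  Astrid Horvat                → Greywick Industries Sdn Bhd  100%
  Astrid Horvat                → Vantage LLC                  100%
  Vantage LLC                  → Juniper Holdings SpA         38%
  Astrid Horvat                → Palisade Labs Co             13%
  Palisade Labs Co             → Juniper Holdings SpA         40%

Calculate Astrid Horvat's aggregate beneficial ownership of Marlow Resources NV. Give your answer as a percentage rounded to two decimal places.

76.95%

Astrid reaches Marlow along 3 paths.
Via Vantage → Larkspur: 100% × 50% × 49% = 24.5%.
Via Larkspur: 5% × 49% = 2.45%.
Via Vantage: 100% × 50% = 50%.
Total: 24.5% + 2.45% + 50% = 76.95%.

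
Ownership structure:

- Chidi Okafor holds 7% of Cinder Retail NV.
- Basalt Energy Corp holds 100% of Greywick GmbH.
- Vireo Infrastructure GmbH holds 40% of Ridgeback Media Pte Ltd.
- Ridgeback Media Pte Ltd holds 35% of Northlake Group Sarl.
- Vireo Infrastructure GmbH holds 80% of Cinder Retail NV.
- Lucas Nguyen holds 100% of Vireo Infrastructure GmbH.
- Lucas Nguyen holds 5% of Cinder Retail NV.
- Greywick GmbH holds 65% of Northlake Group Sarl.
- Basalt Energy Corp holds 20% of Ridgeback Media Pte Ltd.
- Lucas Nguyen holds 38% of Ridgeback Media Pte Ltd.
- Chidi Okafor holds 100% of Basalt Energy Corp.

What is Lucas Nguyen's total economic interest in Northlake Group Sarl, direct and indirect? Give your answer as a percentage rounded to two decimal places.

Lucas reaches Northlake along 2 paths.
Via Ridgeback: 38% × 35% = 13.3%.
Via Vireo → Ridgeback: 100% × 40% × 35% = 14%.
Total: 13.3% + 14% = 27.3%.
Rounded: 27.30%.

27.30%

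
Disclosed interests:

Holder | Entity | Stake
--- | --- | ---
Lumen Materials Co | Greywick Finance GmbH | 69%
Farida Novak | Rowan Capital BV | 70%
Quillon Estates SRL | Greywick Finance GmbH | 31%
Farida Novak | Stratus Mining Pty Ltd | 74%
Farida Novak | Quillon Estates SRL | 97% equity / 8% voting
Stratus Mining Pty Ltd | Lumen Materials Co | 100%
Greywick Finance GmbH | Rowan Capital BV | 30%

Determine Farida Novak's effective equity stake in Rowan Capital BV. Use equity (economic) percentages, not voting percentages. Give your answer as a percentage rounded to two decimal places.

Farida reaches Rowan along 3 paths.
Via Stratus → Lumen → Greywick: 74% × 100% × 69% × 30% = 15.318%.
Via Quillon → Greywick: 97% × 31% × 30% = 9.021%.
Direct stake: 70% = 70%.
Total: 15.318% + 9.021% + 70% = 94.339%.
Rounded: 94.34%.

94.34%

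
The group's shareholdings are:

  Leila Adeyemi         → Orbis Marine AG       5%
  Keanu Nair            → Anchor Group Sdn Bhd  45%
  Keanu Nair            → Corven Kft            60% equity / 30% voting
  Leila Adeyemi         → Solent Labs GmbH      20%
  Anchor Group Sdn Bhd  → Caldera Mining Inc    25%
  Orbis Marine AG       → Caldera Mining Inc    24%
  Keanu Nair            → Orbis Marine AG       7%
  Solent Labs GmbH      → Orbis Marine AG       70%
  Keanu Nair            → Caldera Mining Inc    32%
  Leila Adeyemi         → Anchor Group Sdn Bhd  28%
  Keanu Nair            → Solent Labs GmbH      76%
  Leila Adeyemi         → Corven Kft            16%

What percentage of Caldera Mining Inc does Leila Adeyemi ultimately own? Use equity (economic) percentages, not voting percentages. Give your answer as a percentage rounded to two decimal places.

11.56%

Leila reaches Caldera along 3 paths.
Via Anchor: 28% × 25% = 7%.
Via Orbis: 5% × 24% = 1.2%.
Via Solent → Orbis: 20% × 70% × 24% = 3.36%.
Total: 7% + 1.2% + 3.36% = 11.56%.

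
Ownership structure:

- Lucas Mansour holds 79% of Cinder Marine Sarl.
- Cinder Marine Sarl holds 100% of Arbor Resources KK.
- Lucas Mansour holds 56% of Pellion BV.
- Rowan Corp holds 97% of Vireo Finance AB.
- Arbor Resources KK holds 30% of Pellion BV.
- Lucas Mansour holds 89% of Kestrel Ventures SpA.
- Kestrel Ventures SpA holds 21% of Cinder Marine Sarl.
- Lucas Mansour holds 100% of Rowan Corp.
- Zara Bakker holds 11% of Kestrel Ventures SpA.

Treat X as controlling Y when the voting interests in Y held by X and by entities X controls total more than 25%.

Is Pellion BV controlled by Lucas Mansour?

Yes

Lucas holds 89% of Kestrel, so Lucas controls Kestrel.
Lucas and Kestrel together hold 79% + 21% = 100% of Cinder, so Lucas controls Cinder.
Cinder holds 100% of Arbor, so Lucas controls Arbor.
Arbor and Lucas together hold 30% + 56% = 86% of Pellion, so Lucas controls Pellion.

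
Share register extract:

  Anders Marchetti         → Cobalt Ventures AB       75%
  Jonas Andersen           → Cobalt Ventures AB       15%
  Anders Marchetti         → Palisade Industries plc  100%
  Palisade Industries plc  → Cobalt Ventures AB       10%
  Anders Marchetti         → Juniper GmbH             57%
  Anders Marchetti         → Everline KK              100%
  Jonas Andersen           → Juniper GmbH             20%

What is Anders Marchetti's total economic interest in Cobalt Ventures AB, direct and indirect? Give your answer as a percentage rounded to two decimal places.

Anders reaches Cobalt along 2 paths.
Via Palisade: 100% × 10% = 10%.
Direct stake: 75% = 75%.
Total: 10% + 75% = 85%.
Rounded: 85.00%.

85.00%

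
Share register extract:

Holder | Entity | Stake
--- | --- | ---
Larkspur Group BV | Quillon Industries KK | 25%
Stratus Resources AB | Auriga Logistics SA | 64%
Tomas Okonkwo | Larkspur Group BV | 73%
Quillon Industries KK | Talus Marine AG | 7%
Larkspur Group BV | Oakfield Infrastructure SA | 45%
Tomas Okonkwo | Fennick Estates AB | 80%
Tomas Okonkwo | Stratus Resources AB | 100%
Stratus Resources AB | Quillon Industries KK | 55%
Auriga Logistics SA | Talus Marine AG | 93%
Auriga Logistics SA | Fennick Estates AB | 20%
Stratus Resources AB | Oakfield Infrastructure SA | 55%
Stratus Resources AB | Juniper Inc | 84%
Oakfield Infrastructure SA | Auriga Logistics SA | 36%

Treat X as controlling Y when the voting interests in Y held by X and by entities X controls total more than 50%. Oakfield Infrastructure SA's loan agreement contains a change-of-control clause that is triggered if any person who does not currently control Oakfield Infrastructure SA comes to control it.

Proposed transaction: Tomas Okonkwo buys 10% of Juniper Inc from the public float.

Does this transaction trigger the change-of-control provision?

The purchase changes only Tomas's holdings, so Tomas is the only person who could newly come to control Oakfield.
Tomas holds 100% of Stratus, so Tomas controls Stratus.
Tomas holds 73% of Larkspur, so Tomas controls Larkspur.
Larkspur and Stratus together hold 45% + 55% = 100% of Oakfield, so Tomas controls Oakfield.
So Tomas already controls Oakfield before the transaction.
After the purchase, Tomas holds 10% of Juniper directly.
Tomas controlled Oakfield already, so this is not a new person acquiring control; every other person's position is unchanged or reduced.
No new person acquires control, so the clause is not triggered.

No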